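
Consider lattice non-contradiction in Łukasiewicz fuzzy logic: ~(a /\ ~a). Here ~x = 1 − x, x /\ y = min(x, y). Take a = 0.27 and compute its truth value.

0.73

~a = 1 − 0.27 = 0.73
a /\ ~a = min(0.27, 0.73) = 0.27
~(a /\ ~a) = 1 − 0.27 = 0.73
(The value 0.73 < 1 shows this instance is not satisfied; not a Ł∞-tautology — its value is 1 − min(a, 1−a).)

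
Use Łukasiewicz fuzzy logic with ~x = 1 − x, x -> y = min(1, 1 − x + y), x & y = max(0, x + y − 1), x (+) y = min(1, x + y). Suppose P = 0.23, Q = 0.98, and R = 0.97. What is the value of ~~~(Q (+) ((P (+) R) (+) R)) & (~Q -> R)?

P (+) R = min(1, 0.23 + 0.97) = min(1, 1.20) = 1.00
(P (+) R) (+) R = min(1, 1.00 + 0.97) = min(1, 1.97) = 1.00
Q (+) ((P (+) R) (+) R) = min(1, 0.98 + 1.00) = min(1, 1.98) = 1.00
~(Q (+) ((P (+) R) (+) R)) = 1 − 1.00 = 0.00
~~(Q (+) ((P (+) R) (+) R)) = 1 − 0.00 = 1.00
~~~(Q (+) ((P (+) R) (+) R)) = 1 − 1.00 = 0.00
~Q = 1 − 0.98 = 0.02
~Q -> R = min(1, 1 − 0.02 + 0.97) = min(1, 1.95) = 1.00
~~~(Q (+) ((P (+) R) (+) R)) & (~Q -> R) = max(0, 0.00 + 1.00 − 1) = max(0, 0.00) = 0.00

0.00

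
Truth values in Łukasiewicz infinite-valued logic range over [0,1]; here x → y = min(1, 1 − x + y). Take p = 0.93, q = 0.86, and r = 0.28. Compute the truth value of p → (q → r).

q → r = min(1, 1 − 0.86 + 0.28) = min(1, 0.42) = 0.42
p → (q → r) = min(1, 1 − 0.93 + 0.42) = min(1, 0.49) = 0.49

0.49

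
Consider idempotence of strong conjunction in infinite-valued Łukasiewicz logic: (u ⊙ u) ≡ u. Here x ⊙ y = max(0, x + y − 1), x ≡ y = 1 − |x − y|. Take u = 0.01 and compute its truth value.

u ⊙ u = max(0, 0.01 + 0.01 − 1) = max(0, -0.98) = 0.00
(u ⊙ u) ≡ u = 1 − |0.00 − 0.01| = 1 − 0.01 = 0.99
(The value 0.99 < 1 shows this instance is not satisfied; fails in Ł∞ since a ⊗ a = max(0, 2a−1) ≠ a in general.)

0.99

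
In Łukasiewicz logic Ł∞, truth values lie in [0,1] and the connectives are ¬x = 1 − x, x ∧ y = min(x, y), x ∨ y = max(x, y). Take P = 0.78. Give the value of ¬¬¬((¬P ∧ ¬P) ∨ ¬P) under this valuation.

¬P = 1 − 0.78 = 0.22
¬P ∧ ¬P = min(0.22, 0.22) = 0.22
(¬P ∧ ¬P) ∨ ¬P = max(0.22, 0.22) = 0.22
¬((¬P ∧ ¬P) ∨ ¬P) = 1 − 0.22 = 0.78
¬¬((¬P ∧ ¬P) ∨ ¬P) = 1 − 0.78 = 0.22
¬¬¬((¬P ∧ ¬P) ∨ ¬P) = 1 − 0.22 = 0.78

0.78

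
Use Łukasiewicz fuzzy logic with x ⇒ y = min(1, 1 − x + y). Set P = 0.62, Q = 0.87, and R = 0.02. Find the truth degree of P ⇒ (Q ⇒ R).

0.53

Q ⇒ R = min(1, 1 − 0.87 + 0.02) = min(1, 0.15) = 0.15
P ⇒ (Q ⇒ R) = min(1, 1 − 0.62 + 0.15) = min(1, 0.53) = 0.53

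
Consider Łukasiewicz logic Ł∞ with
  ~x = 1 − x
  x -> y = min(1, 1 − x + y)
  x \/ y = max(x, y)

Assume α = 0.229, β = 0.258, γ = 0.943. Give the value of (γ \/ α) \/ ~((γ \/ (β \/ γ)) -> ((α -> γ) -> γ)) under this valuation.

0.943

γ \/ α = max(0.943, 0.229) = 0.943
β \/ γ = max(0.258, 0.943) = 0.943
γ \/ (β \/ γ) = max(0.943, 0.943) = 0.943
α -> γ = min(1, 1 − 0.229 + 0.943) = min(1, 1.714) = 1.000
(α -> γ) -> γ = min(1, 1 − 1.000 + 0.943) = min(1, 0.943) = 0.943
(γ \/ (β \/ γ)) -> ((α -> γ) -> γ) = min(1, 1 − 0.943 + 0.943) = min(1, 1.000) = 1.000
~((γ \/ (β \/ γ)) -> ((α -> γ) -> γ)) = 1 − 1.000 = 0.000
(γ \/ α) \/ ~((γ \/ (β \/ γ)) -> ((α -> γ) -> γ)) = max(0.943, 0.000) = 0.943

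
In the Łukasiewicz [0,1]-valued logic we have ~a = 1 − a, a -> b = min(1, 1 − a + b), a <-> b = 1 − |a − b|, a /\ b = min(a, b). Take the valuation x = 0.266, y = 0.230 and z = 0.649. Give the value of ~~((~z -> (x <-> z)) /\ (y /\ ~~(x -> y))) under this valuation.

~z = 1 − 0.649 = 0.351
x <-> z = 1 − |0.266 − 0.649| = 1 − 0.383 = 0.617
~z -> (x <-> z) = min(1, 1 − 0.351 + 0.617) = min(1, 1.266) = 1.000
x -> y = min(1, 1 − 0.266 + 0.230) = min(1, 0.964) = 0.964
~(x -> y) = 1 − 0.964 = 0.036
~~(x -> y) = 1 − 0.036 = 0.964
y /\ ~~(x -> y) = min(0.230, 0.964) = 0.230
(~z -> (x <-> z)) /\ (y /\ ~~(x -> y)) = min(1.000, 0.230) = 0.230
~((~z -> (x <-> z)) /\ (y /\ ~~(x -> y))) = 1 − 0.230 = 0.770
~~((~z -> (x <-> z)) /\ (y /\ ~~(x -> y))) = 1 − 0.770 = 0.230

0.230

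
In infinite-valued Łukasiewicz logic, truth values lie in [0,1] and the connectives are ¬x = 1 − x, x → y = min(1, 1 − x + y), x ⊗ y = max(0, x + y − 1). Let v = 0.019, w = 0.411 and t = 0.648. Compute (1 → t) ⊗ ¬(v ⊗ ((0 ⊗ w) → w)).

0.629

1 → t = min(1, 1 − 1.000 + 0.648) = min(1, 0.648) = 0.648
0 ⊗ w = max(0, 0.000 + 0.411 − 1) = max(0, -0.589) = 0.000
(0 ⊗ w) → w = min(1, 1 − 0.000 + 0.411) = min(1, 1.411) = 1.000
v ⊗ ((0 ⊗ w) → w) = max(0, 0.019 + 1.000 − 1) = max(0, 0.019) = 0.019
¬(v ⊗ ((0 ⊗ w) → w)) = 1 − 0.019 = 0.981
(1 → t) ⊗ ¬(v ⊗ ((0 ⊗ w) → w)) = max(0, 0.648 + 0.981 − 1) = max(0, 0.629) = 0.629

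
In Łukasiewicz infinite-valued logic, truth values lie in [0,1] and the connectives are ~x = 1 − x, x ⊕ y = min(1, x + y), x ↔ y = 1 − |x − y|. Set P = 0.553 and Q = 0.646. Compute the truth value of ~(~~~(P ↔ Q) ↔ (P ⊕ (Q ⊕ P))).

P ↔ Q = 1 − |0.553 − 0.646| = 1 − 0.093 = 0.907
~(P ↔ Q) = 1 − 0.907 = 0.093
~~(P ↔ Q) = 1 − 0.093 = 0.907
~~~(P ↔ Q) = 1 − 0.907 = 0.093
Q ⊕ P = min(1, 0.646 + 0.553) = min(1, 1.199) = 1.000
P ⊕ (Q ⊕ P) = min(1, 0.553 + 1.000) = min(1, 1.553) = 1.000
~~~(P ↔ Q) ↔ (P ⊕ (Q ⊕ P)) = 1 − |0.093 − 1.000| = 1 − 0.907 = 0.093
~(~~~(P ↔ Q) ↔ (P ⊕ (Q ⊕ P))) = 1 − 0.093 = 0.907

0.907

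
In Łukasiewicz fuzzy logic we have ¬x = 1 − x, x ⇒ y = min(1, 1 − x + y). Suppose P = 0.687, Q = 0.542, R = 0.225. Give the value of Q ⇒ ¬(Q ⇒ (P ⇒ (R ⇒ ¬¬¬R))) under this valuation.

0.458

¬R = 1 − 0.225 = 0.775
¬¬R = 1 − 0.775 = 0.225
¬¬¬R = 1 − 0.225 = 0.775
R ⇒ ¬¬¬R = min(1, 1 − 0.225 + 0.775) = min(1, 1.550) = 1.000
P ⇒ (R ⇒ ¬¬¬R) = min(1, 1 − 0.687 + 1.000) = min(1, 1.313) = 1.000
Q ⇒ (P ⇒ (R ⇒ ¬¬¬R)) = min(1, 1 − 0.542 + 1.000) = min(1, 1.458) = 1.000
¬(Q ⇒ (P ⇒ (R ⇒ ¬¬¬R))) = 1 − 1.000 = 0.000
Q ⇒ ¬(Q ⇒ (P ⇒ (R ⇒ ¬¬¬R))) = min(1, 1 − 0.542 + 0.000) = min(1, 0.458) = 0.458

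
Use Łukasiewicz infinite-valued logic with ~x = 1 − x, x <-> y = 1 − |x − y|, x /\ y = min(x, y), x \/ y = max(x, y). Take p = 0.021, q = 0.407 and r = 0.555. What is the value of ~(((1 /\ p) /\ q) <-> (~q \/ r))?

1 /\ p = min(1.000, 0.021) = 0.021
(1 /\ p) /\ q = min(0.021, 0.407) = 0.021
~q = 1 − 0.407 = 0.593
~q \/ r = max(0.593, 0.555) = 0.593
((1 /\ p) /\ q) <-> (~q \/ r) = 1 − |0.021 − 0.593| = 1 − 0.572 = 0.428
~(((1 /\ p) /\ q) <-> (~q \/ r)) = 1 − 0.428 = 0.572

0.572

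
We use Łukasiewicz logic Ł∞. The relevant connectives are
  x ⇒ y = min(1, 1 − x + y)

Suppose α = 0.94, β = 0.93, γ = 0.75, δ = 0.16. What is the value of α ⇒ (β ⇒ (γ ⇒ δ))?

0.54

γ ⇒ δ = min(1, 1 − 0.75 + 0.16) = min(1, 0.41) = 0.41
β ⇒ (γ ⇒ δ) = min(1, 1 − 0.93 + 0.41) = min(1, 0.48) = 0.48
α ⇒ (β ⇒ (γ ⇒ δ)) = min(1, 1 − 0.94 + 0.48) = min(1, 0.54) = 0.54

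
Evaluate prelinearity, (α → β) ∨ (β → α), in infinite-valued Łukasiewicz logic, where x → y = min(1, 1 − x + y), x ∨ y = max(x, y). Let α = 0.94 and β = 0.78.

α → β = min(1, 1 − 0.94 + 0.78) = min(1, 0.84) = 0.84
β → α = min(1, 1 − 0.78 + 0.94) = min(1, 1.16) = 1.00
(α → β) ∨ (β → α) = max(0.84, 1.00) = 1.00
(As expected: a Ł∞-tautology — holds in every MV-chain.)

1.00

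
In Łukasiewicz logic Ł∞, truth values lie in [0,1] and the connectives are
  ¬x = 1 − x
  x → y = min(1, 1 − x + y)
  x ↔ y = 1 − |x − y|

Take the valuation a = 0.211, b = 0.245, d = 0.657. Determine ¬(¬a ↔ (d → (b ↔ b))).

¬a = 1 − 0.211 = 0.789
b ↔ b = 1 − |0.245 − 0.245| = 1 − 0.000 = 1.000
d → (b ↔ b) = min(1, 1 − 0.657 + 1.000) = min(1, 1.343) = 1.000
¬a ↔ (d → (b ↔ b)) = 1 − |0.789 − 1.000| = 1 − 0.211 = 0.789
¬(¬a ↔ (d → (b ↔ b))) = 1 − 0.789 = 0.211

0.211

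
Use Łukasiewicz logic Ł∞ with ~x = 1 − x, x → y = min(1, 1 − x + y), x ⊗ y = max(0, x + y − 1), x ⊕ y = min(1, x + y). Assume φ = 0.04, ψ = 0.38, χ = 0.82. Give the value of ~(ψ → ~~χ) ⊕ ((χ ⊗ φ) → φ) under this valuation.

1.00

~χ = 1 − 0.82 = 0.18
~~χ = 1 − 0.18 = 0.82
ψ → ~~χ = min(1, 1 − 0.38 + 0.82) = min(1, 1.44) = 1.00
~(ψ → ~~χ) = 1 − 1.00 = 0.00
χ ⊗ φ = max(0, 0.82 + 0.04 − 1) = max(0, -0.14) = 0.00
(χ ⊗ φ) → φ = min(1, 1 − 0.00 + 0.04) = min(1, 1.04) = 1.00
~(ψ → ~~χ) ⊕ ((χ ⊗ φ) → φ) = min(1, 0.00 + 1.00) = min(1, 1.00) = 1.00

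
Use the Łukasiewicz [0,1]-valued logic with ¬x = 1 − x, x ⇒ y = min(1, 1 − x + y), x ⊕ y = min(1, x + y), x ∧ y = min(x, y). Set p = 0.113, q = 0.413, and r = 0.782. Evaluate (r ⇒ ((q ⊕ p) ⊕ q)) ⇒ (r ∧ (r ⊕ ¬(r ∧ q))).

0.782

q ⊕ p = min(1, 0.413 + 0.113) = min(1, 0.526) = 0.526
(q ⊕ p) ⊕ q = min(1, 0.526 + 0.413) = min(1, 0.939) = 0.939
r ⇒ ((q ⊕ p) ⊕ q) = min(1, 1 − 0.782 + 0.939) = min(1, 1.157) = 1.000
r ∧ q = min(0.782, 0.413) = 0.413
¬(r ∧ q) = 1 − 0.413 = 0.587
r ⊕ ¬(r ∧ q) = min(1, 0.782 + 0.587) = min(1, 1.369) = 1.000
r ∧ (r ⊕ ¬(r ∧ q)) = min(0.782, 1.000) = 0.782
(r ⇒ ((q ⊕ p) ⊕ q)) ⇒ (r ∧ (r ⊕ ¬(r ∧ q))) = min(1, 1 − 1.000 + 0.782) = min(1, 0.782) = 0.782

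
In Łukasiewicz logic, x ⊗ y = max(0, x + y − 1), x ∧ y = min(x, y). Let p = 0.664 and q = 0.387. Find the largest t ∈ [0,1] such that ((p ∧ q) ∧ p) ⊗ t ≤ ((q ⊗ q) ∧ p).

p ∧ q = min(0.664, 0.387) = 0.387
(p ∧ q) ∧ p = min(0.387, 0.664) = 0.387
So the left factor is (p ∧ q) ∧ p = 0.387.
q ⊗ q = max(0, 0.387 + 0.387 − 1) = max(0, -0.226) = 0.000
(q ⊗ q) ∧ p = min(0.000, 0.664) = 0.000
So the right-hand bound is (q ⊗ q) ∧ p = 0.000.
The residuum of the Łukasiewicz t-norm gives the supremum: min(1, 1 − 0.387 + 0.000).
1 − 0.387 + 0.000 = 0.613, so t = min(1, 0.613) = 0.613.
Check: 0.387 ⊗ 0.613 = max(0, 0.000) = 0.000 ≤ 0.000.

0.613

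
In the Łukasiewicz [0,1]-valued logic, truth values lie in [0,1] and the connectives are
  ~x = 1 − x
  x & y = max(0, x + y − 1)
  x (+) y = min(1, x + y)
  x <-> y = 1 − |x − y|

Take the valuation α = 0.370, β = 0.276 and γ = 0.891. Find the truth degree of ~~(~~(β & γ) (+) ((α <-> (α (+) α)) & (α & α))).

0.167

β & γ = max(0, 0.276 + 0.891 − 1) = max(0, 0.167) = 0.167
~(β & γ) = 1 − 0.167 = 0.833
~~(β & γ) = 1 − 0.833 = 0.167
α (+) α = min(1, 0.370 + 0.370) = min(1, 0.740) = 0.740
α <-> (α (+) α) = 1 − |0.370 − 0.740| = 1 − 0.370 = 0.630
α & α = max(0, 0.370 + 0.370 − 1) = max(0, -0.260) = 0.000
(α <-> (α (+) α)) & (α & α) = max(0, 0.630 + 0.000 − 1) = max(0, -0.370) = 0.000
~~(β & γ) (+) ((α <-> (α (+) α)) & (α & α)) = min(1, 0.167 + 0.000) = min(1, 0.167) = 0.167
~(~~(β & γ) (+) ((α <-> (α (+) α)) & (α & α))) = 1 − 0.167 = 0.833
~~(~~(β & γ) (+) ((α <-> (α (+) α)) & (α & α))) = 1 − 0.833 = 0.167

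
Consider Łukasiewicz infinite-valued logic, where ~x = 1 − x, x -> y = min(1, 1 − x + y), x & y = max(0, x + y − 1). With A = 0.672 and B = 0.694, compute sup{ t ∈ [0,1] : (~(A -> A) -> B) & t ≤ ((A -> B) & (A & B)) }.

A -> A = min(1, 1 − 0.672 + 0.672) = min(1, 1.000) = 1.000
~(A -> A) = 1 − 1.000 = 0.000
~(A -> A) -> B = min(1, 1 − 0.000 + 0.694) = min(1, 1.694) = 1.000
So the left factor is ~(A -> A) -> B = 1.000.
A -> B = min(1, 1 − 0.672 + 0.694) = min(1, 1.022) = 1.000
A & B = max(0, 0.672 + 0.694 − 1) = max(0, 0.366) = 0.366
(A -> B) & (A & B) = max(0, 1.000 + 0.366 − 1) = max(0, 0.366) = 0.366
So the right-hand bound is (A -> B) & (A & B) = 0.366.
The residuum of the Łukasiewicz t-norm gives the supremum: min(1, 1 − 1.000 + 0.366).
1 − 1.000 + 0.366 = 0.366, so t = min(1, 0.366) = 0.366.
Check: 1.000 & 0.366 = max(0, 0.366) = 0.366 ≤ 0.366.

0.366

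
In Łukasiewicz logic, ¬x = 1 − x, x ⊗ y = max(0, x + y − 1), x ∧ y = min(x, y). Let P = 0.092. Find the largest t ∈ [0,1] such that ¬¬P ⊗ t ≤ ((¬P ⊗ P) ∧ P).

0.908

¬P = 1 − 0.092 = 0.908
¬¬P = 1 − 0.908 = 0.092
So the left factor is ¬¬P = 0.092.
¬P ⊗ P = max(0, 0.908 + 0.092 − 1) = max(0, 0.000) = 0.000
(¬P ⊗ P) ∧ P = min(0.000, 0.092) = 0.000
So the right-hand bound is (¬P ⊗ P) ∧ P = 0.000.
The residuum of the Łukasiewicz t-norm gives the supremum: min(1, 1 − 0.092 + 0.000).
1 − 0.092 + 0.000 = 0.908, so t = min(1, 0.908) = 0.908.
Check: 0.092 ⊗ 0.908 = max(0, 0.000) = 0.000 ≤ 0.000.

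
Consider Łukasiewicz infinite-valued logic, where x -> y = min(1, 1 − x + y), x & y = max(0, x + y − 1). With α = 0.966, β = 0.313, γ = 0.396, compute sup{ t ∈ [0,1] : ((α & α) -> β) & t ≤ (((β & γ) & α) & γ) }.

α & α = max(0, 0.966 + 0.966 − 1) = max(0, 0.932) = 0.932
(α & α) -> β = min(1, 1 − 0.932 + 0.313) = min(1, 0.381) = 0.381
So the left factor is (α & α) -> β = 0.381.
β & γ = max(0, 0.313 + 0.396 − 1) = max(0, -0.291) = 0.000
(β & γ) & α = max(0, 0.000 + 0.966 − 1) = max(0, -0.034) = 0.000
((β & γ) & α) & γ = max(0, 0.000 + 0.396 − 1) = max(0, -0.604) = 0.000
So the right-hand bound is ((β & γ) & α) & γ = 0.000.
The residuum of the Łukasiewicz t-norm gives the supremum: min(1, 1 − 0.381 + 0.000).
1 − 0.381 + 0.000 = 0.619, so t = min(1, 0.619) = 0.619.
Check: 0.381 & 0.619 = max(0, 0.000) = 0.000 ≤ 0.000.

0.619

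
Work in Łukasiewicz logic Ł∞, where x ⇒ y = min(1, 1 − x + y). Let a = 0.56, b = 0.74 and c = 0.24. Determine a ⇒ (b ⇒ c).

0.94

b ⇒ c = min(1, 1 − 0.74 + 0.24) = min(1, 0.50) = 0.50
a ⇒ (b ⇒ c) = min(1, 1 − 0.56 + 0.50) = min(1, 0.94) = 0.94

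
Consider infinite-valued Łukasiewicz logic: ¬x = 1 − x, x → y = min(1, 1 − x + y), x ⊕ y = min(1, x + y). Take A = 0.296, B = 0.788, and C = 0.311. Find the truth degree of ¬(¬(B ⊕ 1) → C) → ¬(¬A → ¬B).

1.000

B ⊕ 1 = min(1, 0.788 + 1.000) = min(1, 1.788) = 1.000
¬(B ⊕ 1) = 1 − 1.000 = 0.000
¬(B ⊕ 1) → C = min(1, 1 − 0.000 + 0.311) = min(1, 1.311) = 1.000
¬(¬(B ⊕ 1) → C) = 1 − 1.000 = 0.000
¬A = 1 − 0.296 = 0.704
¬B = 1 − 0.788 = 0.212
¬A → ¬B = min(1, 1 − 0.704 + 0.212) = min(1, 0.508) = 0.508
¬(¬A → ¬B) = 1 − 0.508 = 0.492
¬(¬(B ⊕ 1) → C) → ¬(¬A → ¬B) = min(1, 1 − 0.000 + 0.492) = min(1, 1.492) = 1.000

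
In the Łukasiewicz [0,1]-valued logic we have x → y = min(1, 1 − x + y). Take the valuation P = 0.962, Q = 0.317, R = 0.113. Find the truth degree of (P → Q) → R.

0.758

P → Q = min(1, 1 − 0.962 + 0.317) = min(1, 0.355) = 0.355
(P → Q) → R = min(1, 1 − 0.355 + 0.113) = min(1, 0.758) = 0.758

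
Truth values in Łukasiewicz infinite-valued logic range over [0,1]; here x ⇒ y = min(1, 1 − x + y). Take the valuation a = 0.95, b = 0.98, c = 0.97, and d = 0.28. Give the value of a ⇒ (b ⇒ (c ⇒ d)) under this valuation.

0.38

c ⇒ d = min(1, 1 − 0.97 + 0.28) = min(1, 0.31) = 0.31
b ⇒ (c ⇒ d) = min(1, 1 − 0.98 + 0.31) = min(1, 0.33) = 0.33
a ⇒ (b ⇒ (c ⇒ d)) = min(1, 1 − 0.95 + 0.33) = min(1, 0.38) = 0.38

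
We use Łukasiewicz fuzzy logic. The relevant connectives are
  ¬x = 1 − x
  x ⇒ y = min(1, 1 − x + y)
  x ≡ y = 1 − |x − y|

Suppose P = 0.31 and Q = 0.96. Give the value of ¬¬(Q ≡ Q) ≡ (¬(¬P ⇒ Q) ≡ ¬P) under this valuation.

0.31

Q ≡ Q = 1 − |0.96 − 0.96| = 1 − 0.00 = 1.00
¬(Q ≡ Q) = 1 − 1.00 = 0.00
¬¬(Q ≡ Q) = 1 − 0.00 = 1.00
¬P = 1 − 0.31 = 0.69
¬P ⇒ Q = min(1, 1 − 0.69 + 0.96) = min(1, 1.27) = 1.00
¬(¬P ⇒ Q) = 1 − 1.00 = 0.00
¬(¬P ⇒ Q) ≡ ¬P = 1 − |0.00 − 0.69| = 1 − 0.69 = 0.31
¬¬(Q ≡ Q) ≡ (¬(¬P ⇒ Q) ≡ ¬P) = 1 − |1.00 − 0.31| = 1 − 0.69 = 0.31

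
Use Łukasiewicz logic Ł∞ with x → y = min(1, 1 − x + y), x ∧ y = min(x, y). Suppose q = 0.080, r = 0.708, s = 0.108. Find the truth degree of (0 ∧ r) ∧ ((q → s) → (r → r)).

0 ∧ r = min(0.000, 0.708) = 0.000
q → s = min(1, 1 − 0.080 + 0.108) = min(1, 1.028) = 1.000
r → r = min(1, 1 − 0.708 + 0.708) = min(1, 1.000) = 1.000
(q → s) → (r → r) = min(1, 1 − 1.000 + 1.000) = min(1, 1.000) = 1.000
(0 ∧ r) ∧ ((q → s) → (r → r)) = min(0.000, 1.000) = 0.000

0.000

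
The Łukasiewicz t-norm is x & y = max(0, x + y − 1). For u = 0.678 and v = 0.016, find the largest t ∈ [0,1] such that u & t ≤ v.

The residuum of the Łukasiewicz t-norm gives the supremum: min(1, 1 − 0.678 + 0.016).
1 − 0.678 + 0.016 = 0.338, so t = min(1, 0.338) = 0.338.
Check: 0.678 & 0.338 = max(0, 0.016) = 0.016 ≤ 0.016.

0.338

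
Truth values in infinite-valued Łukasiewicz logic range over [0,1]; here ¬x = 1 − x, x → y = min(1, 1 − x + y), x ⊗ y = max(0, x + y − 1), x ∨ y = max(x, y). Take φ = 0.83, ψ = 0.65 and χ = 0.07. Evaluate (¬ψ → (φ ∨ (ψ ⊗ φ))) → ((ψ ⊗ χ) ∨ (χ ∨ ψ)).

0.65

¬ψ = 1 − 0.65 = 0.35
ψ ⊗ φ = max(0, 0.65 + 0.83 − 1) = max(0, 0.48) = 0.48
φ ∨ (ψ ⊗ φ) = max(0.83, 0.48) = 0.83
¬ψ → (φ ∨ (ψ ⊗ φ)) = min(1, 1 − 0.35 + 0.83) = min(1, 1.48) = 1.00
ψ ⊗ χ = max(0, 0.65 + 0.07 − 1) = max(0, -0.28) = 0.00
χ ∨ ψ = max(0.07, 0.65) = 0.65
(ψ ⊗ χ) ∨ (χ ∨ ψ) = max(0.00, 0.65) = 0.65
(¬ψ → (φ ∨ (ψ ⊗ φ))) → ((ψ ⊗ χ) ∨ (χ ∨ ψ)) = min(1, 1 − 1.00 + 0.65) = min(1, 0.65) = 0.65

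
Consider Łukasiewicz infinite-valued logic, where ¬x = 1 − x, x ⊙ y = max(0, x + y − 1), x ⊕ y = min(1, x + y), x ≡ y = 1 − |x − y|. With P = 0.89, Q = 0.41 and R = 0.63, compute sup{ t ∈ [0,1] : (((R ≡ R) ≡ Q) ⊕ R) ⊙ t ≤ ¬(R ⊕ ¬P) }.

R ≡ R = 1 − |0.63 − 0.63| = 1 − 0.00 = 1.00
(R ≡ R) ≡ Q = 1 − |1.00 − 0.41| = 1 − 0.59 = 0.41
((R ≡ R) ≡ Q) ⊕ R = min(1, 0.41 + 0.63) = min(1, 1.04) = 1.00
So the left factor is ((R ≡ R) ≡ Q) ⊕ R = 1.00.
¬P = 1 − 0.89 = 0.11
R ⊕ ¬P = min(1, 0.63 + 0.11) = min(1, 0.74) = 0.74
¬(R ⊕ ¬P) = 1 − 0.74 = 0.26
So the right-hand bound is ¬(R ⊕ ¬P) = 0.26.
The residuum of the Łukasiewicz t-norm gives the supremum: min(1, 1 − 1.00 + 0.26).
1 − 1.00 + 0.26 = 0.26, so t = min(1, 0.26) = 0.26.
Check: 1.00 ⊙ 0.26 = max(0, 0.26) = 0.26 ≤ 0.26.

0.26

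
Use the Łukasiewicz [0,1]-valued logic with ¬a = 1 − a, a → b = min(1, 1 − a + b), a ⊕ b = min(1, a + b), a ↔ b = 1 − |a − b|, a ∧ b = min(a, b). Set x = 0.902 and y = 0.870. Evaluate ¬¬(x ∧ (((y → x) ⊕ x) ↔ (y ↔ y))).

y → x = min(1, 1 − 0.870 + 0.902) = min(1, 1.032) = 1.000
(y → x) ⊕ x = min(1, 1.000 + 0.902) = min(1, 1.902) = 1.000
y ↔ y = 1 − |0.870 − 0.870| = 1 − 0.000 = 1.000
((y → x) ⊕ x) ↔ (y ↔ y) = 1 − |1.000 − 1.000| = 1 − 0.000 = 1.000
x ∧ (((y → x) ⊕ x) ↔ (y ↔ y)) = min(0.902, 1.000) = 0.902
¬(x ∧ (((y → x) ⊕ x) ↔ (y ↔ y))) = 1 − 0.902 = 0.098
¬¬(x ∧ (((y → x) ⊕ x) ↔ (y ↔ y))) = 1 − 0.098 = 0.902

0.902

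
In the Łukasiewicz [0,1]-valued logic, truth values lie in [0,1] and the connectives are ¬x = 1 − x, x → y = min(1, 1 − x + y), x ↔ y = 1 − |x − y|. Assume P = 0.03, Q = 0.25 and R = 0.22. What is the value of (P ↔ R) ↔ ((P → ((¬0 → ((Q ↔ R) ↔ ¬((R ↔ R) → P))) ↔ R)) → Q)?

P ↔ R = 1 − |0.03 − 0.22| = 1 − 0.19 = 0.81
¬0 = 1 − 0.00 = 1.00
Q ↔ R = 1 − |0.25 − 0.22| = 1 − 0.03 = 0.97
R ↔ R = 1 − |0.22 − 0.22| = 1 − 0.00 = 1.00
(R ↔ R) → P = min(1, 1 − 1.00 + 0.03) = min(1, 0.03) = 0.03
¬((R ↔ R) → P) = 1 − 0.03 = 0.97
(Q ↔ R) ↔ ¬((R ↔ R) → P) = 1 − |0.97 − 0.97| = 1 − 0.00 = 1.00
¬0 → ((Q ↔ R) ↔ ¬((R ↔ R) → P)) = min(1, 1 − 1.00 + 1.00) = min(1, 1.00) = 1.00
(¬0 → ((Q ↔ R) ↔ ¬((R ↔ R) → P))) ↔ R = 1 − |1.00 − 0.22| = 1 − 0.78 = 0.22
P → ((¬0 → ((Q ↔ R) ↔ ¬((R ↔ R) → P))) ↔ R) = min(1, 1 − 0.03 + 0.22) = min(1, 1.19) = 1.00
(P → ((¬0 → ((Q ↔ R) ↔ ¬((R ↔ R) → P))) ↔ R)) → Q = min(1, 1 − 1.00 + 0.25) = min(1, 0.25) = 0.25
(P ↔ R) ↔ ((P → ((¬0 → ((Q ↔ R) ↔ ¬((R ↔ R) → P))) ↔ R)) → Q) = 1 − |0.81 − 0.25| = 1 − 0.56 = 0.44

0.44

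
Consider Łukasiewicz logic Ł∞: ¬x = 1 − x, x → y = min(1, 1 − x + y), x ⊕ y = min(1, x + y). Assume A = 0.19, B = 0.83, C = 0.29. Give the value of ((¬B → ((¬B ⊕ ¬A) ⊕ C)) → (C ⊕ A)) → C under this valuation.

¬B = 1 − 0.83 = 0.17
¬A = 1 − 0.19 = 0.81
¬B ⊕ ¬A = min(1, 0.17 + 0.81) = min(1, 0.98) = 0.98
(¬B ⊕ ¬A) ⊕ C = min(1, 0.98 + 0.29) = min(1, 1.27) = 1.00
¬B → ((¬B ⊕ ¬A) ⊕ C) = min(1, 1 − 0.17 + 1.00) = min(1, 1.83) = 1.00
C ⊕ A = min(1, 0.29 + 0.19) = min(1, 0.48) = 0.48
(¬B → ((¬B ⊕ ¬A) ⊕ C)) → (C ⊕ A) = min(1, 1 − 1.00 + 0.48) = min(1, 0.48) = 0.48
((¬B → ((¬B ⊕ ¬A) ⊕ C)) → (C ⊕ A)) → C = min(1, 1 − 0.48 + 0.29) = min(1, 0.81) = 0.81

0.81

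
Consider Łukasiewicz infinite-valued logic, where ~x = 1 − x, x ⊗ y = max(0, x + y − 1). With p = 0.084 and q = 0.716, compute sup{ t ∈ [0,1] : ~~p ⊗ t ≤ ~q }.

~p = 1 − 0.084 = 0.916
~~p = 1 − 0.916 = 0.084
So the left factor is ~~p = 0.084.
~q = 1 − 0.716 = 0.284
So the right-hand bound is ~q = 0.284.
The residuum of the Łukasiewicz t-norm gives the supremum: min(1, 1 − 0.084 + 0.284).
1 − 0.084 + 0.284 = 1.200, so t = min(1, 1.200) = 1.000.
Check: 0.084 ⊗ 1.000 = max(0, 0.084) = 0.084 ≤ 0.284.

1.000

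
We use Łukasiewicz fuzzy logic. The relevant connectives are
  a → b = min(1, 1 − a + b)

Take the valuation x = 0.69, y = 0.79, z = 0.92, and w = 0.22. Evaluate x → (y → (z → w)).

z → w = min(1, 1 − 0.92 + 0.22) = min(1, 0.30) = 0.30
y → (z → w) = min(1, 1 − 0.79 + 0.30) = min(1, 0.51) = 0.51
x → (y → (z → w)) = min(1, 1 − 0.69 + 0.51) = min(1, 0.82) = 0.82

0.82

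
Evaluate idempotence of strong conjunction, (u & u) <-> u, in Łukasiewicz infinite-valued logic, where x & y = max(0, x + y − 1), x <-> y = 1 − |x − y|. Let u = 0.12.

u & u = max(0, 0.12 + 0.12 − 1) = max(0, -0.76) = 0.00
(u & u) <-> u = 1 − |0.00 − 0.12| = 1 − 0.12 = 0.88
(The value 0.88 < 1 shows this instance is not satisfied; fails in Ł∞ since a ⊗ a = max(0, 2a−1) ≠ a in general.)

0.88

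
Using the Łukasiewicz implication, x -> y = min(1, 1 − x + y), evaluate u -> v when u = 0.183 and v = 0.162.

0.979

u -> v = min(1, 1 − 0.183 + 0.162) = min(1, 0.979) = 0.979
For comparison, the Gödel implication (1 if x ≤ y else y) would give 0.162.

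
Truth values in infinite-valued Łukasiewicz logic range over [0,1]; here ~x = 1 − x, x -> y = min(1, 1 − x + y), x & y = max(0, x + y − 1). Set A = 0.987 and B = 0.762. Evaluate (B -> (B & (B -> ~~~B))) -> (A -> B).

~B = 1 − 0.762 = 0.238
~~B = 1 − 0.238 = 0.762
~~~B = 1 − 0.762 = 0.238
B -> ~~~B = min(1, 1 − 0.762 + 0.238) = min(1, 0.476) = 0.476
B & (B -> ~~~B) = max(0, 0.762 + 0.476 − 1) = max(0, 0.238) = 0.238
B -> (B & (B -> ~~~B)) = min(1, 1 − 0.762 + 0.238) = min(1, 0.476) = 0.476
A -> B = min(1, 1 − 0.987 + 0.762) = min(1, 0.775) = 0.775
(B -> (B & (B -> ~~~B))) -> (A -> B) = min(1, 1 − 0.476 + 0.775) = min(1, 1.299) = 1.000

1.000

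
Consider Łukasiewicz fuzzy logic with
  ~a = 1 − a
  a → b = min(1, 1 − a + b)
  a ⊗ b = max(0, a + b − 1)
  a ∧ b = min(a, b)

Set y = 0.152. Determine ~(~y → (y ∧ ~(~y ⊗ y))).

~y = 1 − 0.152 = 0.848
~y ⊗ y = max(0, 0.848 + 0.152 − 1) = max(0, 0.000) = 0.000
~(~y ⊗ y) = 1 − 0.000 = 1.000
y ∧ ~(~y ⊗ y) = min(0.152, 1.000) = 0.152
~y → (y ∧ ~(~y ⊗ y)) = min(1, 1 − 0.848 + 0.152) = min(1, 0.304) = 0.304
~(~y → (y ∧ ~(~y ⊗ y))) = 1 − 0.304 = 0.696

0.696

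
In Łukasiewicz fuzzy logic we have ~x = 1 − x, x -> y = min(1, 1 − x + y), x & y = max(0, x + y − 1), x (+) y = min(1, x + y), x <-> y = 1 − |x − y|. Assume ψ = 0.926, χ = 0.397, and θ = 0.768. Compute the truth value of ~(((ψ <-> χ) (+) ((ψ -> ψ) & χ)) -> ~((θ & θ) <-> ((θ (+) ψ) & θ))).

ψ <-> χ = 1 − |0.926 − 0.397| = 1 − 0.529 = 0.471
ψ -> ψ = min(1, 1 − 0.926 + 0.926) = min(1, 1.000) = 1.000
(ψ -> ψ) & χ = max(0, 1.000 + 0.397 − 1) = max(0, 0.397) = 0.397
(ψ <-> χ) (+) ((ψ -> ψ) & χ) = min(1, 0.471 + 0.397) = min(1, 0.868) = 0.868
θ & θ = max(0, 0.768 + 0.768 − 1) = max(0, 0.536) = 0.536
θ (+) ψ = min(1, 0.768 + 0.926) = min(1, 1.694) = 1.000
(θ (+) ψ) & θ = max(0, 1.000 + 0.768 − 1) = max(0, 0.768) = 0.768
(θ & θ) <-> ((θ (+) ψ) & θ) = 1 − |0.536 − 0.768| = 1 − 0.232 = 0.768
~((θ & θ) <-> ((θ (+) ψ) & θ)) = 1 − 0.768 = 0.232
((ψ <-> χ) (+) ((ψ -> ψ) & χ)) -> ~((θ & θ) <-> ((θ (+) ψ) & θ)) = min(1, 1 − 0.868 + 0.232) = min(1, 0.364) = 0.364
~(((ψ <-> χ) (+) ((ψ -> ψ) & χ)) -> ~((θ & θ) <-> ((θ (+) ψ) & θ))) = 1 − 0.364 = 0.636

0.636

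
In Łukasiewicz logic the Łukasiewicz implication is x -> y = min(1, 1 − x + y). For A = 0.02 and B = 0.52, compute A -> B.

A -> B = min(1, 1 − 0.02 + 0.52) = min(1, 1.50) = 1.00
For comparison, the Gödel implication (1 if x ≤ y else y) would give 1.00.

1.00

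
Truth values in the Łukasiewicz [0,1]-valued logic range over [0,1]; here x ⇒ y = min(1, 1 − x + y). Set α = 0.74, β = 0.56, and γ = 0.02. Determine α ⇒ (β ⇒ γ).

0.72

β ⇒ γ = min(1, 1 − 0.56 + 0.02) = min(1, 0.46) = 0.46
α ⇒ (β ⇒ γ) = min(1, 1 − 0.74 + 0.46) = min(1, 0.72) = 0.72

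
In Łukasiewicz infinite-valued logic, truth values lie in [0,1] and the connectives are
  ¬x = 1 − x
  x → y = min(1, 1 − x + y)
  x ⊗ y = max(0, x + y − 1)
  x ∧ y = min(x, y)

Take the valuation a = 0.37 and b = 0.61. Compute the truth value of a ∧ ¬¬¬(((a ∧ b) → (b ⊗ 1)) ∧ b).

0.37

a ∧ b = min(0.37, 0.61) = 0.37
b ⊗ 1 = max(0, 0.61 + 1.00 − 1) = max(0, 0.61) = 0.61
(a ∧ b) → (b ⊗ 1) = min(1, 1 − 0.37 + 0.61) = min(1, 1.24) = 1.00
((a ∧ b) → (b ⊗ 1)) ∧ b = min(1.00, 0.61) = 0.61
¬(((a ∧ b) → (b ⊗ 1)) ∧ b) = 1 − 0.61 = 0.39
¬¬(((a ∧ b) → (b ⊗ 1)) ∧ b) = 1 − 0.39 = 0.61
¬¬¬(((a ∧ b) → (b ⊗ 1)) ∧ b) = 1 − 0.61 = 0.39
a ∧ ¬¬¬(((a ∧ b) → (b ⊗ 1)) ∧ b) = min(0.37, 0.39) = 0.37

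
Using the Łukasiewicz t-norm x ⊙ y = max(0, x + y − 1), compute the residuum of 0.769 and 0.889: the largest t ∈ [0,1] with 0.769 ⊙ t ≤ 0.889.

1.000

The residuum of the Łukasiewicz t-norm gives the supremum: min(1, 1 − 0.769 + 0.889).
1 − 0.769 + 0.889 = 1.120, so t = min(1, 1.120) = 1.000.
Check: 0.769 ⊙ 1.000 = max(0, 0.769) = 0.769 ≤ 0.889.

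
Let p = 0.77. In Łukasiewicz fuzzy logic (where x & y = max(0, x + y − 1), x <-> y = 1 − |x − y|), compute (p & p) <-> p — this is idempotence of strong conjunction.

0.77

p & p = max(0, 0.77 + 0.77 − 1) = max(0, 0.54) = 0.54
(p & p) <-> p = 1 − |0.54 − 0.77| = 1 − 0.23 = 0.77
(The value 0.77 < 1 shows this instance is not satisfied; fails in Ł∞ since a ⊗ a = max(0, 2a−1) ≠ a in general.)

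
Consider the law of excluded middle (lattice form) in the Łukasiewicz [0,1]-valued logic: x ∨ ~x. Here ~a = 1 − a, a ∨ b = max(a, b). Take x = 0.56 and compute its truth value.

~x = 1 − 0.56 = 0.44
x ∨ ~x = max(0.56, 0.44) = 0.56
(The value 0.56 < 1 shows this instance is not satisfied; not a Ł∞-tautology — its value is max(a, 1−a).)

0.56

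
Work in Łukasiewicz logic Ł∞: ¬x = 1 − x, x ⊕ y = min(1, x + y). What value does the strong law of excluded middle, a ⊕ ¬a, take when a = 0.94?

¬a = 1 − 0.94 = 0.06
a ⊕ ¬a = min(1, 0.94 + 0.06) = min(1, 1.00) = 1.00
(As expected: always 1 in Ł∞ since a ⊕ (1−a) = 1.)

1.00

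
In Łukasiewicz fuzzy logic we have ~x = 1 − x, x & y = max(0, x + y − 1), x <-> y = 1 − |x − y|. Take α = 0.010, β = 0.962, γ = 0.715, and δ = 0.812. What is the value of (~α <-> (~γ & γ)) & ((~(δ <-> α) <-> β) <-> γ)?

~α = 1 − 0.010 = 0.990
~γ = 1 − 0.715 = 0.285
~γ & γ = max(0, 0.285 + 0.715 − 1) = max(0, 0.000) = 0.000
~α <-> (~γ & γ) = 1 − |0.990 − 0.000| = 1 − 0.990 = 0.010
δ <-> α = 1 − |0.812 − 0.010| = 1 − 0.802 = 0.198
~(δ <-> α) = 1 − 0.198 = 0.802
~(δ <-> α) <-> β = 1 − |0.802 − 0.962| = 1 − 0.160 = 0.840
(~(δ <-> α) <-> β) <-> γ = 1 − |0.840 − 0.715| = 1 − 0.125 = 0.875
(~α <-> (~γ & γ)) & ((~(δ <-> α) <-> β) <-> γ) = max(0, 0.010 + 0.875 − 1) = max(0, -0.115) = 0.000

0.000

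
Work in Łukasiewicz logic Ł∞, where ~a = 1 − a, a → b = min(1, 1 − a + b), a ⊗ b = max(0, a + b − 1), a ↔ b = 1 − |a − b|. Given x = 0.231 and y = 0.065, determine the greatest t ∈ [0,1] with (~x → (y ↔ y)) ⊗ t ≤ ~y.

0.935

~x = 1 − 0.231 = 0.769
y ↔ y = 1 − |0.065 − 0.065| = 1 − 0.000 = 1.000
~x → (y ↔ y) = min(1, 1 − 0.769 + 1.000) = min(1, 1.231) = 1.000
So the left factor is ~x → (y ↔ y) = 1.000.
~y = 1 − 0.065 = 0.935
So the right-hand bound is ~y = 0.935.
The residuum of the Łukasiewicz t-norm gives the supremum: min(1, 1 − 1.000 + 0.935).
1 − 1.000 + 0.935 = 0.935, so t = min(1, 0.935) = 0.935.
Check: 1.000 ⊗ 0.935 = max(0, 0.935) = 0.935 ≤ 0.935.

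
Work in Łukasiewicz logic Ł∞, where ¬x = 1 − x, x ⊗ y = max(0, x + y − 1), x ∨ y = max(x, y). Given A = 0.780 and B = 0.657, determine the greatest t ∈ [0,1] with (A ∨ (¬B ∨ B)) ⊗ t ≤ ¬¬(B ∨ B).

¬B = 1 − 0.657 = 0.343
¬B ∨ B = max(0.343, 0.657) = 0.657
A ∨ (¬B ∨ B) = max(0.780, 0.657) = 0.780
So the left factor is A ∨ (¬B ∨ B) = 0.780.
B ∨ B = max(0.657, 0.657) = 0.657
¬(B ∨ B) = 1 − 0.657 = 0.343
¬¬(B ∨ B) = 1 − 0.343 = 0.657
So the right-hand bound is ¬¬(B ∨ B) = 0.657.
The residuum of the Łukasiewicz t-norm gives the supremum: min(1, 1 − 0.780 + 0.657).
1 − 0.780 + 0.657 = 0.877, so t = min(1, 0.877) = 0.877.
Check: 0.780 ⊗ 0.877 = max(0, 0.657) = 0.657 ≤ 0.657.

0.877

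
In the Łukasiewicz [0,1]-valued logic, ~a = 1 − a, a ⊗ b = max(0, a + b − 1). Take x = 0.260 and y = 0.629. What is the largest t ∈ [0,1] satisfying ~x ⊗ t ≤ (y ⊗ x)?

~x = 1 − 0.260 = 0.740
So the left factor is ~x = 0.740.
y ⊗ x = max(0, 0.629 + 0.260 − 1) = max(0, -0.111) = 0.000
So the right-hand bound is y ⊗ x = 0.000.
The residuum of the Łukasiewicz t-norm gives the supremum: min(1, 1 − 0.740 + 0.000).
1 − 0.740 + 0.000 = 0.260, so t = min(1, 0.260) = 0.260.
Check: 0.740 ⊗ 0.260 = max(0, 0.000) = 0.000 ≤ 0.000.

0.260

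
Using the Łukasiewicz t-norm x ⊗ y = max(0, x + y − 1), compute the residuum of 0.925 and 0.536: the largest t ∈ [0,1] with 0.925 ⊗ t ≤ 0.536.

0.611

The residuum of the Łukasiewicz t-norm gives the supremum: min(1, 1 − 0.925 + 0.536).
1 − 0.925 + 0.536 = 0.611, so t = min(1, 0.611) = 0.611.
Check: 0.925 ⊗ 0.611 = max(0, 0.536) = 0.536 ≤ 0.536.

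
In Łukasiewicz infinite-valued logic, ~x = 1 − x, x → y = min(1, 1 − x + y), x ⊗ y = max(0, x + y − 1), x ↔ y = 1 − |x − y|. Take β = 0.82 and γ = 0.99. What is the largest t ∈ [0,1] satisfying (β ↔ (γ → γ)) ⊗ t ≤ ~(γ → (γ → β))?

0.34

γ → γ = min(1, 1 − 0.99 + 0.99) = min(1, 1.00) = 1.00
β ↔ (γ → γ) = 1 − |0.82 − 1.00| = 1 − 0.18 = 0.82
So the left factor is β ↔ (γ → γ) = 0.82.
γ → β = min(1, 1 − 0.99 + 0.82) = min(1, 0.83) = 0.83
γ → (γ → β) = min(1, 1 − 0.99 + 0.83) = min(1, 0.84) = 0.84
~(γ → (γ → β)) = 1 − 0.84 = 0.16
So the right-hand bound is ~(γ → (γ → β)) = 0.16.
The residuum of the Łukasiewicz t-norm gives the supremum: min(1, 1 − 0.82 + 0.16).
1 − 0.82 + 0.16 = 0.34, so t = min(1, 0.34) = 0.34.
Check: 0.82 ⊗ 0.34 = max(0, 0.16) = 0.16 ≤ 0.16.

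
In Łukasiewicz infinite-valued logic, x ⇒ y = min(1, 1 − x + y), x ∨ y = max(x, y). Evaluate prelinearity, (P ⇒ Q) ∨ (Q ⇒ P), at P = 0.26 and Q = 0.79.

1.00

P ⇒ Q = min(1, 1 − 0.26 + 0.79) = min(1, 1.53) = 1.00
Q ⇒ P = min(1, 1 − 0.79 + 0.26) = min(1, 0.47) = 0.47
(P ⇒ Q) ∨ (Q ⇒ P) = max(1.00, 0.47) = 1.00
(As expected: a Ł∞-tautology — holds in every MV-chain.)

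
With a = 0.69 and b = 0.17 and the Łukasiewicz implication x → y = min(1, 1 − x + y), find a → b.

0.48

a → b = min(1, 1 − 0.69 + 0.17) = min(1, 0.48) = 0.48
For comparison, the Gödel implication (1 if x ≤ y else y) would give 0.17.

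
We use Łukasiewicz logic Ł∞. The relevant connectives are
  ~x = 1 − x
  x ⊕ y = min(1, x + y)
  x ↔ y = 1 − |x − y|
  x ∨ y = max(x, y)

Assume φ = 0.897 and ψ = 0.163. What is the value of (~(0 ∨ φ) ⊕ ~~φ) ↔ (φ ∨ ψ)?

0.897

0 ∨ φ = max(0.000, 0.897) = 0.897
~(0 ∨ φ) = 1 − 0.897 = 0.103
~φ = 1 − 0.897 = 0.103
~~φ = 1 − 0.103 = 0.897
~(0 ∨ φ) ⊕ ~~φ = min(1, 0.103 + 0.897) = min(1, 1.000) = 1.000
φ ∨ ψ = max(0.897, 0.163) = 0.897
(~(0 ∨ φ) ⊕ ~~φ) ↔ (φ ∨ ψ) = 1 − |1.000 − 0.897| = 1 − 0.103 = 0.897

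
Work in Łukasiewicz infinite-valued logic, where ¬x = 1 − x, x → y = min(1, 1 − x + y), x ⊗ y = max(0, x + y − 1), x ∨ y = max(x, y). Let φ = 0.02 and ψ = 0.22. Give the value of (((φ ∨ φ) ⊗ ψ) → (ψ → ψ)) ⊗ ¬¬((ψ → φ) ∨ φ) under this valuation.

φ ∨ φ = max(0.02, 0.02) = 0.02
(φ ∨ φ) ⊗ ψ = max(0, 0.02 + 0.22 − 1) = max(0, -0.76) = 0.00
ψ → ψ = min(1, 1 − 0.22 + 0.22) = min(1, 1.00) = 1.00
((φ ∨ φ) ⊗ ψ) → (ψ → ψ) = min(1, 1 − 0.00 + 1.00) = min(1, 2.00) = 1.00
ψ → φ = min(1, 1 − 0.22 + 0.02) = min(1, 0.80) = 0.80
(ψ → φ) ∨ φ = max(0.80, 0.02) = 0.80
¬((ψ → φ) ∨ φ) = 1 − 0.80 = 0.20
¬¬((ψ → φ) ∨ φ) = 1 − 0.20 = 0.80
(((φ ∨ φ) ⊗ ψ) → (ψ → ψ)) ⊗ ¬¬((ψ → φ) ∨ φ) = max(0, 1.00 + 0.80 − 1) = max(0, 0.80) = 0.80

0.80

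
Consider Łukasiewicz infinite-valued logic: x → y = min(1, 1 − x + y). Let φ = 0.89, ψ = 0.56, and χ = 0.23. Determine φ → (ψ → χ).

0.78

ψ → χ = min(1, 1 − 0.56 + 0.23) = min(1, 0.67) = 0.67
φ → (ψ → χ) = min(1, 1 − 0.89 + 0.67) = min(1, 0.78) = 0.78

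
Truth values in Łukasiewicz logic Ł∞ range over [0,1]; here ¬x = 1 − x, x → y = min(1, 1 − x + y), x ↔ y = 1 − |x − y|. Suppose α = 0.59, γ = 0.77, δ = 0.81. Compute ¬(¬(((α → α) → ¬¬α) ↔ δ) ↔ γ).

0.55

α → α = min(1, 1 − 0.59 + 0.59) = min(1, 1.00) = 1.00
¬α = 1 − 0.59 = 0.41
¬¬α = 1 − 0.41 = 0.59
(α → α) → ¬¬α = min(1, 1 − 1.00 + 0.59) = min(1, 0.59) = 0.59
((α → α) → ¬¬α) ↔ δ = 1 − |0.59 − 0.81| = 1 − 0.22 = 0.78
¬(((α → α) → ¬¬α) ↔ δ) = 1 − 0.78 = 0.22
¬(((α → α) → ¬¬α) ↔ δ) ↔ γ = 1 − |0.22 − 0.77| = 1 − 0.55 = 0.45
¬(¬(((α → α) → ¬¬α) ↔ δ) ↔ γ) = 1 − 0.45 = 0.55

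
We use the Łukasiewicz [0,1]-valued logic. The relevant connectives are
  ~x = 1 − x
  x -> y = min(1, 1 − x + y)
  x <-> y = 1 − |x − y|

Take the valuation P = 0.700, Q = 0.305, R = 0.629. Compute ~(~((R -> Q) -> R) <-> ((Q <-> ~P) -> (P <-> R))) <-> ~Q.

R -> Q = min(1, 1 − 0.629 + 0.305) = min(1, 0.676) = 0.676
(R -> Q) -> R = min(1, 1 − 0.676 + 0.629) = min(1, 0.953) = 0.953
~((R -> Q) -> R) = 1 − 0.953 = 0.047
~P = 1 − 0.700 = 0.300
Q <-> ~P = 1 − |0.305 − 0.300| = 1 − 0.005 = 0.995
P <-> R = 1 − |0.700 − 0.629| = 1 − 0.071 = 0.929
(Q <-> ~P) -> (P <-> R) = min(1, 1 − 0.995 + 0.929) = min(1, 0.934) = 0.934
~((R -> Q) -> R) <-> ((Q <-> ~P) -> (P <-> R)) = 1 − |0.047 − 0.934| = 1 − 0.887 = 0.113
~(~((R -> Q) -> R) <-> ((Q <-> ~P) -> (P <-> R))) = 1 − 0.113 = 0.887
~Q = 1 − 0.305 = 0.695
~(~((R -> Q) -> R) <-> ((Q <-> ~P) -> (P <-> R))) <-> ~Q = 1 − |0.887 − 0.695| = 1 − 0.192 = 0.808

0.808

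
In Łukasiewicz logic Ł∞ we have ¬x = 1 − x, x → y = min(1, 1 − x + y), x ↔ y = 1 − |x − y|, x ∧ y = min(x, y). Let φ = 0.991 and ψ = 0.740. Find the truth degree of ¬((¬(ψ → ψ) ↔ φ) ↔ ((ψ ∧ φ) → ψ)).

0.991

ψ → ψ = min(1, 1 − 0.740 + 0.740) = min(1, 1.000) = 1.000
¬(ψ → ψ) = 1 − 1.000 = 0.000
¬(ψ → ψ) ↔ φ = 1 − |0.000 − 0.991| = 1 − 0.991 = 0.009
ψ ∧ φ = min(0.740, 0.991) = 0.740
(ψ ∧ φ) → ψ = min(1, 1 − 0.740 + 0.740) = min(1, 1.000) = 1.000
(¬(ψ → ψ) ↔ φ) ↔ ((ψ ∧ φ) → ψ) = 1 − |0.009 − 1.000| = 1 − 0.991 = 0.009
¬((¬(ψ → ψ) ↔ φ) ↔ ((ψ ∧ φ) → ψ)) = 1 − 0.009 = 0.991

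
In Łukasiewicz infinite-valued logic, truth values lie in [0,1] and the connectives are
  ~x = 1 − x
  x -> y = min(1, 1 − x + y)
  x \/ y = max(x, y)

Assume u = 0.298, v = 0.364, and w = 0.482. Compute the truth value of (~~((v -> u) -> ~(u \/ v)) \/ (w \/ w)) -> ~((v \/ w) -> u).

v -> u = min(1, 1 − 0.364 + 0.298) = min(1, 0.934) = 0.934
u \/ v = max(0.298, 0.364) = 0.364
~(u \/ v) = 1 − 0.364 = 0.636
(v -> u) -> ~(u \/ v) = min(1, 1 − 0.934 + 0.636) = min(1, 0.702) = 0.702
~((v -> u) -> ~(u \/ v)) = 1 − 0.702 = 0.298
~~((v -> u) -> ~(u \/ v)) = 1 − 0.298 = 0.702
w \/ w = max(0.482, 0.482) = 0.482
~~((v -> u) -> ~(u \/ v)) \/ (w \/ w) = max(0.702, 0.482) = 0.702
v \/ w = max(0.364, 0.482) = 0.482
(v \/ w) -> u = min(1, 1 − 0.482 + 0.298) = min(1, 0.816) = 0.816
~((v \/ w) -> u) = 1 − 0.816 = 0.184
(~~((v -> u) -> ~(u \/ v)) \/ (w \/ w)) -> ~((v \/ w) -> u) = min(1, 1 − 0.702 + 0.184) = min(1, 0.482) = 0.482

0.482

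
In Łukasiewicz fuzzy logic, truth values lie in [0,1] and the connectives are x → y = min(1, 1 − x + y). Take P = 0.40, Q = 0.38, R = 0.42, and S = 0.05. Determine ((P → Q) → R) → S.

P → Q = min(1, 1 − 0.40 + 0.38) = min(1, 0.98) = 0.98
(P → Q) → R = min(1, 1 − 0.98 + 0.42) = min(1, 0.44) = 0.44
((P → Q) → R) → S = min(1, 1 − 0.44 + 0.05) = min(1, 0.61) = 0.61

0.61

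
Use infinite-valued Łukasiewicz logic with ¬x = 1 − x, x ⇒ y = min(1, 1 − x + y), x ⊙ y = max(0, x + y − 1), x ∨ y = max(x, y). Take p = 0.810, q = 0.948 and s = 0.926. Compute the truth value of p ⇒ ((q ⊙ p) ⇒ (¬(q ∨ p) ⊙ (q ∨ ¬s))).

0.432

q ⊙ p = max(0, 0.948 + 0.810 − 1) = max(0, 0.758) = 0.758
q ∨ p = max(0.948, 0.810) = 0.948
¬(q ∨ p) = 1 − 0.948 = 0.052
¬s = 1 − 0.926 = 0.074
q ∨ ¬s = max(0.948, 0.074) = 0.948
¬(q ∨ p) ⊙ (q ∨ ¬s) = max(0, 0.052 + 0.948 − 1) = max(0, 0.000) = 0.000
(q ⊙ p) ⇒ (¬(q ∨ p) ⊙ (q ∨ ¬s)) = min(1, 1 − 0.758 + 0.000) = min(1, 0.242) = 0.242
p ⇒ ((q ⊙ p) ⇒ (¬(q ∨ p) ⊙ (q ∨ ¬s))) = min(1, 1 − 0.810 + 0.242) = min(1, 0.432) = 0.432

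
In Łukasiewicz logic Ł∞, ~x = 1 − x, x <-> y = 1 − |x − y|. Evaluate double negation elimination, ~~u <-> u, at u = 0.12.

~u = 1 − 0.12 = 0.88
~~u = 1 − 0.88 = 0.12
~~u <-> u = 1 − |0.12 − 0.12| = 1 − 0.00 = 1.00
(As expected: always 1 in Ł∞ since negation is involutive.)

1.00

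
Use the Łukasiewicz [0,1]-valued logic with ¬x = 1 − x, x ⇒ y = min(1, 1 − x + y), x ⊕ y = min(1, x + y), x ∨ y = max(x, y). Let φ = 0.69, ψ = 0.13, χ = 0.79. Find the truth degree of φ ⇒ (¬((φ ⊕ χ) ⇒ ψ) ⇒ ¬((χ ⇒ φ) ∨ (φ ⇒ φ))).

0.44

φ ⊕ χ = min(1, 0.69 + 0.79) = min(1, 1.48) = 1.00
(φ ⊕ χ) ⇒ ψ = min(1, 1 − 1.00 + 0.13) = min(1, 0.13) = 0.13
¬((φ ⊕ χ) ⇒ ψ) = 1 − 0.13 = 0.87
χ ⇒ φ = min(1, 1 − 0.79 + 0.69) = min(1, 0.90) = 0.90
φ ⇒ φ = min(1, 1 − 0.69 + 0.69) = min(1, 1.00) = 1.00
(χ ⇒ φ) ∨ (φ ⇒ φ) = max(0.90, 1.00) = 1.00
¬((χ ⇒ φ) ∨ (φ ⇒ φ)) = 1 − 1.00 = 0.00
¬((φ ⊕ χ) ⇒ ψ) ⇒ ¬((χ ⇒ φ) ∨ (φ ⇒ φ)) = min(1, 1 − 0.87 + 0.00) = min(1, 0.13) = 0.13
φ ⇒ (¬((φ ⊕ χ) ⇒ ψ) ⇒ ¬((χ ⇒ φ) ∨ (φ ⇒ φ))) = min(1, 1 − 0.69 + 0.13) = min(1, 0.44) = 0.44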